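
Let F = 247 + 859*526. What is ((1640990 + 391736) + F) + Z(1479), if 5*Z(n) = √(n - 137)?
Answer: 2484807 + √1342/5 ≈ 2.4848e+6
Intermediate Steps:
Z(n) = √(-137 + n)/5 (Z(n) = √(n - 137)/5 = √(-137 + n)/5)
F = 452081 (F = 247 + 451834 = 452081)
((1640990 + 391736) + F) + Z(1479) = ((1640990 + 391736) + 452081) + √(-137 + 1479)/5 = (2032726 + 452081) + √1342/5 = 2484807 + √1342/5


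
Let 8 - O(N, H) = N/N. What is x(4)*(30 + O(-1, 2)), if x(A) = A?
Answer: 148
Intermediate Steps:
O(N, H) = 7 (O(N, H) = 8 - N/N = 8 - 1*1 = 8 - 1 = 7)
x(4)*(30 + O(-1, 2)) = 4*(30 + 7) = 4*37 = 148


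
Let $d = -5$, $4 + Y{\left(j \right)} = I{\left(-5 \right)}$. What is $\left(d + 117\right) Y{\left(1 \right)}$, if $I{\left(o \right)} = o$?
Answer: $-1008$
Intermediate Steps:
$Y{\left(j \right)} = -9$ ($Y{\left(j \right)} = -4 - 5 = -9$)
$\left(d + 117\right) Y{\left(1 \right)} = \left(-5 + 117\right) \left(-9\right) = 112 \left(-9\right) = -1008$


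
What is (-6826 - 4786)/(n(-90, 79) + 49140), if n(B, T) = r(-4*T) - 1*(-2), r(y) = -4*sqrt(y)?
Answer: -142659226/603735305 - 23224*I*sqrt(79)/603735305 ≈ -0.23629 - 0.0003419*I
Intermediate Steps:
n(B, T) = 2 - 8*sqrt(-T) (n(B, T) = -4*2*sqrt(-T) - 1*(-2) = -8*sqrt(-T) + 2 = 2 - 8*sqrt(-T))
(-6826 - 4786)/(n(-90, 79) + 49140) = (-6826 - 4786)/((2 - 8*I*sqrt(79)) + 49140) = -11612/((2 - 8*I*sqrt(79)) + 49140) = -11612/(49142 - 8*I*sqrt(79))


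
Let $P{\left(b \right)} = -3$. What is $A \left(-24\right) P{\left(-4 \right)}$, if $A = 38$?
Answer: $2736$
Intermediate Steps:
$A \left(-24\right) P{\left(-4 \right)} = 38 \left(-24\right) \left(-3\right) = \left(-912\right) \left(-3\right) = 2736$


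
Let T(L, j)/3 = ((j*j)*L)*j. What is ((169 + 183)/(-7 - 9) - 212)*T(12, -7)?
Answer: 2889432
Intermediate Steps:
T(L, j) = 3*L*j³ (T(L, j) = 3*(((j*j)*L)*j) = 3*((j²*L)*j) = 3*((L*j²)*j) = 3*(L*j³) = 3*L*j³)
((169 + 183)/(-7 - 9) - 212)*T(12, -7) = ((169 + 183)/(-7 - 9) - 212)*(3*12*(-7)³) = (352/(-16) - 212)*(3*12*(-343)) = (352*(-1/16) - 212)*(-12348) = (-22 - 212)*(-12348) = -234*(-12348) = 2889432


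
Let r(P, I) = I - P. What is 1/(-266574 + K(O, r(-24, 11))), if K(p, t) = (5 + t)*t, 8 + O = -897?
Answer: -1/265174 ≈ -3.7711e-6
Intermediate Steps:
O = -905 (O = -8 - 897 = -905)
K(p, t) = t*(5 + t)
1/(-266574 + K(O, r(-24, 11))) = 1/(-266574 + (11 - 1*(-24))*(5 + (11 - 1*(-24)))) = 1/(-266574 + (11 + 24)*(5 + (11 + 24))) = 1/(-266574 + 35*(5 + 35)) = 1/(-266574 + 35*40) = 1/(-266574 + 1400) = 1/(-265174) = -1/265174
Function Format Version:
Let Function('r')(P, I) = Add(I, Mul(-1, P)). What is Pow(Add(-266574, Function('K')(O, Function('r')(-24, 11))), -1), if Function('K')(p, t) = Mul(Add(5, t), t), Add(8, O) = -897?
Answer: Rational(-1, 265174) ≈ -3.7711e-6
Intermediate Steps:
O = -905 (O = Add(-8, -897) = -905)
Function('K')(p, t) = Mul(t, Add(5, t))
Pow(Add(-266574, Function('K')(O, Function('r')(-24, 11))), -1) = Pow(Add(-266574, Mul(Add(11, Mul(-1, -24)), Add(5, Add(11, Mul(-1, -24))))), -1) = Pow(Add(-266574, Mul(Add(11, 24), Add(5, Add(11, 24)))), -1) = Pow(Add(-266574, Mul(35, Add(5, 35))), -1) = Pow(Add(-266574, Mul(35, 40)), -1) = Pow(Add(-266574, 1400), -1) = Pow(-265174, -1) = Rational(-1, 265174)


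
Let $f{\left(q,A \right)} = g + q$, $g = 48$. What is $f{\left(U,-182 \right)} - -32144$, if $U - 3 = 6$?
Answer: $32201$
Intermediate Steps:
$U = 9$ ($U = 3 + 6 = 9$)
$f{\left(q,A \right)} = 48 + q$
$f{\left(U,-182 \right)} - -32144 = \left(48 + 9\right) - -32144 = 57 + 32144 = 32201$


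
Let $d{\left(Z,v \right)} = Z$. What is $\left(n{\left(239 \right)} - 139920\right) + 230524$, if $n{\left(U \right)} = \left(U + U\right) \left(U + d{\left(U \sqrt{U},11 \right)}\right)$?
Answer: $204846 + 114242 \sqrt{239} \approx 1.971 \cdot 10^{6}$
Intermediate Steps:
$n{\left(U \right)} = 2 U \left(U + U^{\frac{3}{2}}\right)$ ($n{\left(U \right)} = \left(U + U\right) \left(U + U \sqrt{U}\right) = 2 U \left(U + U^{\frac{3}{2}}\right)$)
$\left(n{\left(239 \right)} - 139920\right) + 230524 = \left(2 \cdot 239 \left(239 + 239^{\frac{3}{2}}\right) - 139920\right) + 230524 = \left(2 \cdot 239 \left(239 + 239 \sqrt{239}\right) - 139920\right) + 230524 = \left(\left(114242 + 114242 \sqrt{239}\right) - 139920\right) + 230524 = \left(-25678 + 114242 \sqrt{239}\right) + 230524 = 204846 + 114242 \sqrt{239}$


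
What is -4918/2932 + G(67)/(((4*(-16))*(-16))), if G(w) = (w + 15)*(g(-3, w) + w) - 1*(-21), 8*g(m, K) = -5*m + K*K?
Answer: 36623165/750592 ≈ 48.792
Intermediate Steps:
g(m, K) = -5*m/8 + K²/8 (g(m, K) = (-5*m + K*K)/8 = (-5*m + K²)/8 = (K² - 5*m)/8 = -5*m/8 + K²/8)
G(w) = 21 + (15 + w)*(15/8 + w + w²/8) (G(w) = (w + 15)*((-5/8*(-3) + w²/8) + w) - 1*(-21) = (15 + w)*((15/8 + w²/8) + w) + 21 = (15 + w)*(15/8 + w + w²/8) + 21 = 21 + (15 + w)*(15/8 + w + w²/8))
-4918/2932 + G(67)/(((4*(-16))*(-16))) = -4918/2932 + (393/8 + (⅛)*67³ + (23/8)*67² + (135/8)*67)/(((4*(-16))*(-16))) = -4918*1/2932 + (393/8 + (⅛)*300763 + (23/8)*4489 + 9045/8)/((-64*(-16))) = -2459/1466 + (393/8 + 300763/8 + 103247/8 + 9045/8)/1024 = -2459/1466 + 51681*(1/1024) = -2459/1466 + 51681/1024 = 36623165/750592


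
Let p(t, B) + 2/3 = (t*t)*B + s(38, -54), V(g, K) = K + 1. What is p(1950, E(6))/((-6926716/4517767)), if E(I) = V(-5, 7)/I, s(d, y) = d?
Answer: -17178935514976/5195037 ≈ -3.3068e+6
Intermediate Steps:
V(g, K) = 1 + K
E(I) = 8/I (E(I) = (1 + 7)/I = 8/I)
p(t, B) = 112/3 + B*t² (p(t, B) = -⅔ + ((t*t)*B + 38) = -⅔ + (t²*B + 38) = -⅔ + (B*t² + 38) = -⅔ + (38 + B*t²) = 112/3 + B*t²)
p(1950, E(6))/((-6926716/4517767)) = (112/3 + (8/6)*1950²)/((-6926716/4517767)) = (112/3 + (8*(⅙))*3802500)/((-6926716*1/4517767)) = (112/3 + (4/3)*3802500)/(-6926716/4517767) = (112/3 + 5070000)*(-4517767/6926716) = (15210112/3)*(-4517767/6926716) = -17178935514976/5195037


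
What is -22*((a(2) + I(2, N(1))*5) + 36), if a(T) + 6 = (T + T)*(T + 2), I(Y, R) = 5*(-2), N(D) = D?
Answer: 88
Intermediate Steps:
I(Y, R) = -10
a(T) = -6 + 2*T*(2 + T) (a(T) = -6 + (T + T)*(T + 2) = -6 + (2*T)*(2 + T) = -6 + 2*T*(2 + T))
-22*((a(2) + I(2, N(1))*5) + 36) = -22*(((-6 + 2*2² + 4*2) - 10*5) + 36) = -22*(((-6 + 2*4 + 8) - 50) + 36) = -22*(((-6 + 8 + 8) - 50) + 36) = -22*((10 - 50) + 36) = -22*(-40 + 36) = -22*(-4) = 88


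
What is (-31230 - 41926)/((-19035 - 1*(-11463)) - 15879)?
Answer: 73156/23451 ≈ 3.1195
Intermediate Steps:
(-31230 - 41926)/((-19035 - 1*(-11463)) - 15879) = -73156/((-19035 + 11463) - 15879) = -73156/(-7572 - 15879) = -73156/(-23451) = -73156*(-1/23451) = 73156/23451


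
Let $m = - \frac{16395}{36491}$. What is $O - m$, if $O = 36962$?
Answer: $\frac{1348796737}{36491} \approx 36962.0$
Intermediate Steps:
$m = - \frac{16395}{36491}$ ($m = \left(-16395\right) \frac{1}{36491} = - \frac{16395}{36491} \approx -0.44929$)
$O - m = 36962 - - \frac{16395}{36491} = 36962 + \frac{16395}{36491} = \frac{1348796737}{36491}$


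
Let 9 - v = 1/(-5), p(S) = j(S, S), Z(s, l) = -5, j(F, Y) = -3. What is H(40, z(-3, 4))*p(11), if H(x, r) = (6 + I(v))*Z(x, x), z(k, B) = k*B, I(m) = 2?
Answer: 120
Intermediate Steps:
p(S) = -3
v = 46/5 (v = 9 - 1/(-5) = 9 - (-1)/5 = 9 - 1*(-⅕) = 9 + ⅕ = 46/5 ≈ 9.2000)
z(k, B) = B*k
H(x, r) = -40 (H(x, r) = (6 + 2)*(-5) = 8*(-5) = -40)
H(40, z(-3, 4))*p(11) = -40*(-3) = 120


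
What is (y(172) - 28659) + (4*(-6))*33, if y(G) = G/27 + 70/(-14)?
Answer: -795140/27 ≈ -29450.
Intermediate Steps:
y(G) = -5 + G/27 (y(G) = G*(1/27) + 70*(-1/14) = G/27 - 5 = -5 + G/27)
(y(172) - 28659) + (4*(-6))*33 = ((-5 + (1/27)*172) - 28659) + (4*(-6))*33 = ((-5 + 172/27) - 28659) - 24*33 = (37/27 - 28659) - 792 = -773756/27 - 792 = -795140/27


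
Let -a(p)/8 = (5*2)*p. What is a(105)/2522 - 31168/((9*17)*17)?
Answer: -50227048/3279861 ≈ -15.314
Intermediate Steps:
a(p) = -80*p (a(p) = -8*5*2*p = -80*p)
a(105)/2522 - 31168/((9*17)*17) = -80*105/2522 - 31168/((9*17)*17) = -8400*1/2522 - 31168/(153*17) = -4200/1261 - 31168/2601 = -50227048/3279861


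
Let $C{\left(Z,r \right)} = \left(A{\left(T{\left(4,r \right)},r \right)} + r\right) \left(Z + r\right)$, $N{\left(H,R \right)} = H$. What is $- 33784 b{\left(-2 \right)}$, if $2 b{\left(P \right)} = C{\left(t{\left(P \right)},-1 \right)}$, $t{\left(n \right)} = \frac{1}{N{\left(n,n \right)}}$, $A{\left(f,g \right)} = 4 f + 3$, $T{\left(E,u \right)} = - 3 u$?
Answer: $354732$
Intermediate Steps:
$A{\left(f,g \right)} = 3 + 4 f$
$t{\left(n \right)} = \frac{1}{n}$
$C{\left(Z,r \right)} = \left(3 - 11 r\right) \left(Z + r\right)$ ($C{\left(Z,r \right)} = \left(\left(3 + 4 \left(- 3 r\right)\right) + r\right) \left(Z + r\right) = \left(\left(3 - 12 r\right) + r\right) \left(Z + r\right) = \left(3 - 11 r\right) \left(Z + r\right)$)
$b{\left(P \right)} = -7 + \frac{7}{P}$ ($b{\left(P \right)} = \frac{- 11 \left(-1\right)^{2} + \frac{3}{P} + 3 \left(-1\right) - 11 \frac{1}{P} \left(-1\right)}{2} = \frac{\left(-11\right) 1 + \frac{3}{P} - 3 + \frac{11}{P}}{2} = \frac{-11 + \frac{3}{P} - 3 + \frac{11}{P}}{2} = \frac{-14 + \frac{14}{P}}{2} = -7 + \frac{7}{P}$)
$- 33784 b{\left(-2 \right)} = - 33784 \left(-7 + \frac{7}{-2}\right) = - 33784 \left(-7 + 7 \left(- \frac{1}{2}\right)\right) = - 33784 \left(-7 - \frac{7}{2}\right) = \left(-33784\right) \left(- \frac{21}{2}\right) = 354732$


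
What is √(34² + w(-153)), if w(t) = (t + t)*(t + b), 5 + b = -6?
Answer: 2*√12835 ≈ 226.58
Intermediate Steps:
b = -11 (b = -5 - 6 = -11)
w(t) = 2*t*(-11 + t) (w(t) = (t + t)*(t - 11) = (2*t)*(-11 + t) = 2*t*(-11 + t))
√(34² + w(-153)) = √(34² + 2*(-153)*(-11 - 153)) = √(1156 + 2*(-153)*(-164)) = √(1156 + 50184) = √51340 = 2*√12835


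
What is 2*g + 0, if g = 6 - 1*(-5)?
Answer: 22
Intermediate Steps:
g = 11 (g = 6 + 5 = 11)
2*g + 0 = 2*11 + 0 = 22 + 0 = 22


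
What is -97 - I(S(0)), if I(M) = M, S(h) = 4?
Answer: -101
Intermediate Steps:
-97 - I(S(0)) = -97 - 1*4 = -97 - 4 = -101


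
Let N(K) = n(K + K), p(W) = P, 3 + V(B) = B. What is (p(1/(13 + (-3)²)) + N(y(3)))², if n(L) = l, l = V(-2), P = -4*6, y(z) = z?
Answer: 841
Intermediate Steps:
V(B) = -3 + B
P = -24
l = -5 (l = -3 - 2 = -5)
n(L) = -5
p(W) = -24
N(K) = -5
(p(1/(13 + (-3)²)) + N(y(3)))² = (-24 - 5)² = (-29)² = 841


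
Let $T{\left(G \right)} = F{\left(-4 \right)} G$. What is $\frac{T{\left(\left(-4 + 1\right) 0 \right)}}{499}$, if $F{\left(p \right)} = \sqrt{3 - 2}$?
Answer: $0$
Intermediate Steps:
$F{\left(p \right)} = 1$ ($F{\left(p \right)} = \sqrt{1} = 1$)
$T{\left(G \right)} = G$ ($T{\left(G \right)} = 1 G = G$)
$\frac{T{\left(\left(-4 + 1\right) 0 \right)}}{499} = \frac{\left(-4 + 1\right) 0}{499} = \left(-3\right) 0 \cdot \frac{1}{499} = 0 \cdot \frac{1}{499} = 0$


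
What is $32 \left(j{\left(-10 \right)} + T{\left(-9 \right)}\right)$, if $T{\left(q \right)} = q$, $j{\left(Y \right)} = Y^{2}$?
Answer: $2912$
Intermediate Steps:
$32 \left(j{\left(-10 \right)} + T{\left(-9 \right)}\right) = 32 \left(\left(-10\right)^{2} - 9\right) = 32 \left(100 - 9\right) = 32 \cdot 91 = 2912$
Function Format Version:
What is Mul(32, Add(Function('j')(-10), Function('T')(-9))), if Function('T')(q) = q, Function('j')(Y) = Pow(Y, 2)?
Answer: 2912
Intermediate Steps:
Mul(32, Add(Function('j')(-10), Function('T')(-9))) = Mul(32, Add(Pow(-10, 2), -9)) = Mul(32, Add(100, -9)) = Mul(32, 91) = 2912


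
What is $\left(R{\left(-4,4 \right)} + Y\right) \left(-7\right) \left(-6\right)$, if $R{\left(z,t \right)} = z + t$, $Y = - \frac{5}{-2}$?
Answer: $105$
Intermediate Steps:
$Y = \frac{5}{2}$ ($Y = \left(-5\right) \left(- \frac{1}{2}\right) = \frac{5}{2} \approx 2.5$)
$R{\left(z,t \right)} = t + z$
$\left(R{\left(-4,4 \right)} + Y\right) \left(-7\right) \left(-6\right) = \left(\left(4 - 4\right) + \frac{5}{2}\right) \left(-7\right) \left(-6\right) = \left(0 + \frac{5}{2}\right) \left(-7\right) \left(-6\right) = \frac{5}{2} \left(-7\right) \left(-6\right) = \left(- \frac{35}{2}\right) \left(-6\right) = 105$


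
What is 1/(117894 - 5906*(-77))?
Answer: 1/572656 ≈ 1.7462e-6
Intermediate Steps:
1/(117894 - 5906*(-77)) = 1/(117894 + 454762) = 1/572656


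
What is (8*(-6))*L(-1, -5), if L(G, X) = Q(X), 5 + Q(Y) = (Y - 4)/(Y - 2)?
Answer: 1248/7 ≈ 178.29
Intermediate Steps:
Q(Y) = -5 + (-4 + Y)/(-2 + Y) (Q(Y) = -5 + (Y - 4)/(Y - 2) = -5 + (-4 + Y)/(-2 + Y))
L(G, X) = 2*(3 - 2*X)/(-2 + X)
(8*(-6))*L(-1, -5) = (8*(-6))*(2*(3 - 2*(-5))/(-2 - 5)) = -96*(3 + 10)/(-7) = -96*(-1)*13/7 = -48*(-26/7) = 1248/7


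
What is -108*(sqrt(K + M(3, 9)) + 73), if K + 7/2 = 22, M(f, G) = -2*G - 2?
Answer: -7884 - 54*I*sqrt(6) ≈ -7884.0 - 132.27*I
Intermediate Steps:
M(f, G) = -2 - 2*G
K = 37/2 (K = -7/2 + 22 = 37/2 ≈ 18.500)
-108*(sqrt(K + M(3, 9)) + 73) = -108*(sqrt(37/2 + (-2 - 2*9)) + 73) = -108*(sqrt(37/2 + (-2 - 18)) + 73) = -108*(sqrt(37/2 - 20) + 73) = -108*(sqrt(-3/2) + 73) = -108*(I*sqrt(6)/2 + 73) = -108*(73 + I*sqrt(6)/2) = -7884 - 54*I*sqrt(6)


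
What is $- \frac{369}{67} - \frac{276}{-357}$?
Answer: $- \frac{37747}{7973} \approx -4.7344$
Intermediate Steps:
$- \frac{369}{67} - \frac{276}{-357} = \left(-369\right) \frac{1}{67} - - \frac{92}{119} = - \frac{369}{67} + \frac{92}{119} = - \frac{37747}{7973}$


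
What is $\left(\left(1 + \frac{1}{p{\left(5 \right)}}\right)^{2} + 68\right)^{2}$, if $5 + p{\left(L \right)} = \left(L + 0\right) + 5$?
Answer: $\frac{3013696}{625} \approx 4821.9$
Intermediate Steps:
$p{\left(L \right)} = L$ ($p{\left(L \right)} = -5 + \left(\left(L + 0\right) + 5\right) = -5 + \left(L + 5\right) = -5 + \left(5 + L\right) = L$)
$\left(\left(1 + \frac{1}{p{\left(5 \right)}}\right)^{2} + 68\right)^{2} = \left(\left(1 + \frac{1}{5}\right)^{2} + 68\right)^{2} = \left(\left(\frac{6}{5}\right)^{2} + 68\right)^{2} = \left(\frac{36}{25} + 68\right)^{2} = \left(\frac{1736}{25}\right)^{2} = \frac{3013696}{625}$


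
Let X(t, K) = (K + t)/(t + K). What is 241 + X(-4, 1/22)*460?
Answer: 701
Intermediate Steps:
X(t, K) = 1 (X(t, K) = (K + t)/(K + t) = 1)
241 + X(-4, 1/22)*460 = 241 + 1*460 = 241 + 460 = 701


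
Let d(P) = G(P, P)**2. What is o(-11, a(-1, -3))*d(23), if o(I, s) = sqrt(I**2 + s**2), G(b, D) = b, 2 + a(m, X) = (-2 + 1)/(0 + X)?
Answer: 529*sqrt(1114)/3 ≈ 5885.4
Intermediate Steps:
a(m, X) = -2 - 1/X (a(m, X) = -2 + (-2 + 1)/(0 + X) = -2 - 1/X)
d(P) = P**2
o(-11, a(-1, -3))*d(23) = sqrt((-11)**2 + (-2 - 1/(-3))**2)*23**2 = sqrt(121 + (-2 - 1*(-1/3))**2)*529 = sqrt(121 + (-2 + 1/3)**2)*529 = sqrt(121 + (-5/3)**2)*529 = sqrt(121 + 25/9)*529 = sqrt(1114/9)*529 = (sqrt(1114)/3)*529 = 529*sqrt(1114)/3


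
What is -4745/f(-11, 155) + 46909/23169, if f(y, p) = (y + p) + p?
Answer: -7377778/532887 ≈ -13.845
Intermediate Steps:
f(y, p) = y + 2*p (f(y, p) = (p + y) + p = y + 2*p)
-4745/f(-11, 155) + 46909/23169 = -4745/(-11 + 2*155) + 46909/23169 = -4745/(-11 + 310) + 46909*(1/23169) = -4745/299 + 46909/23169 = -4745*1/299 + 46909/23169 = -365/23 + 46909/23169 = -7377778/532887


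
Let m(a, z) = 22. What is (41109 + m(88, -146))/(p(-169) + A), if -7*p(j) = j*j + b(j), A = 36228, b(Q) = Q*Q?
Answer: 287917/196474 ≈ 1.4654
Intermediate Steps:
b(Q) = Q**2
p(j) = -2*j**2/7 (p(j) = -(j*j + j**2)/7 = -(j**2 + j**2)/7 = -2*j**2/7)
(41109 + m(88, -146))/(p(-169) + A) = (41109 + 22)/(-2/7*(-169)**2 + 36228) = 41131/(-2/7*28561 + 36228) = 41131/(-57122/7 + 36228) = 41131/(196474/7) = 41131*(7/196474) = 287917/196474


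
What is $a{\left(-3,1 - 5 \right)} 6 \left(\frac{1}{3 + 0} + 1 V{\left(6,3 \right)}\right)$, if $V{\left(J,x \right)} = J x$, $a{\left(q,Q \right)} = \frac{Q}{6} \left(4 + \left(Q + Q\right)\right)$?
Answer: $\frac{880}{3} \approx 293.33$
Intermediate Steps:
$a{\left(q,Q \right)} = \frac{Q \left(4 + 2 Q\right)}{6}$ ($a{\left(q,Q \right)} = Q \frac{1}{6} \left(4 + 2 Q\right) = \frac{Q}{6} \left(4 + 2 Q\right) = \frac{Q \left(4 + 2 Q\right)}{6}$)
$a{\left(-3,1 - 5 \right)} 6 \left(\frac{1}{3 + 0} + 1 V{\left(6,3 \right)}\right) = \frac{\left(1 - 5\right) \left(2 + \left(1 - 5\right)\right)}{3} \cdot 6 \left(\frac{1}{3 + 0} + 1 \cdot 6 \cdot 3\right) = \frac{\left(1 - 5\right) \left(2 + \left(1 - 5\right)\right)}{3} \cdot 6 \left(\frac{1}{3} + 1 \cdot 18\right) = \frac{1}{3} \left(-4\right) \left(2 - 4\right) 6 \left(\frac{1}{3} + 18\right) = \frac{1}{3} \left(-4\right) \left(-2\right) 6 \cdot \frac{55}{3} = \frac{8}{3} \cdot 6 \cdot \frac{55}{3} = 16 \cdot \frac{55}{3} = \frac{880}{3}$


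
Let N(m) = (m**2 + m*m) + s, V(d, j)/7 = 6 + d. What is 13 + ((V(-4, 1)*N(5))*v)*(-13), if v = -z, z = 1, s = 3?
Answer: 9659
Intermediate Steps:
V(d, j) = 42 + 7*d (V(d, j) = 7*(6 + d) = 42 + 7*d)
N(m) = 3 + 2*m**2 (N(m) = (m**2 + m*m) + 3 = (m**2 + m**2) + 3 = 2*m**2 + 3 = 3 + 2*m**2)
v = -1 (v = -1*1 = -1)
13 + ((V(-4, 1)*N(5))*v)*(-13) = 13 + (((42 + 7*(-4))*(3 + 2*5**2))*(-1))*(-13) = 13 + (((42 - 28)*(3 + 2*25))*(-1))*(-13) = 13 + ((14*(3 + 50))*(-1))*(-13) = 13 + ((14*53)*(-1))*(-13) = 13 + (742*(-1))*(-13) = 13 - 742*(-13) = 13 + 9646 = 9659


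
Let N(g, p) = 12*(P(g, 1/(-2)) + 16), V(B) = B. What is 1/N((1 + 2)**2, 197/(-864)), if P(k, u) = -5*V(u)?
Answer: 1/222 ≈ 0.0045045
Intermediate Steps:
P(k, u) = -5*u
N(g, p) = 222 (N(g, p) = 12*(-5/(-2) + 16) = 12*(-5*(-1/2) + 16) = 12*(5/2 + 16) = 12*(37/2) = 222)
1/N((1 + 2)**2, 197/(-864)) = 1/222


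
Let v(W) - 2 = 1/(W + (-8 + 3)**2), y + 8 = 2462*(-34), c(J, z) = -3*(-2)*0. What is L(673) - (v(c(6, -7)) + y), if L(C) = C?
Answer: 2109674/25 ≈ 84387.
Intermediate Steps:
c(J, z) = 0 (c(J, z) = 6*0 = 0)
y = -83716 (y = -8 + 2462*(-34) = -8 - 83708 = -83716)
v(W) = 2 + 1/(25 + W) (v(W) = 2 + 1/(W + (-8 + 3)**2) = 2 + 1/(W + (-5)**2) = 2 + 1/(W + 25) = 2 + 1/(25 + W))
L(673) - (v(c(6, -7)) + y) = 673 - ((51 + 2*0)/(25 + 0) - 83716) = 673 - ((51 + 0)/25 - 83716) = 673 - ((1/25)*51 - 83716) = 673 - (51/25 - 83716) = 673 - 1*(-2092849/25) = 673 + 2092849/25 = 2109674/25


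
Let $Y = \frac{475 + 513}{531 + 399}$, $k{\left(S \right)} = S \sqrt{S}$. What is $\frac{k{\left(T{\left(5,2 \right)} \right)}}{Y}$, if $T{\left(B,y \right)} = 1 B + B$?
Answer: $\frac{2325 \sqrt{10}}{247} \approx 29.766$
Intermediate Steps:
$T{\left(B,y \right)} = 2 B$ ($T{\left(B,y \right)} = B + B = 2 B$)
$k{\left(S \right)} = S^{\frac{3}{2}}$
$Y = \frac{494}{465}$ ($Y = \frac{988}{930} = 988 \cdot \frac{1}{930} = \frac{494}{465} \approx 1.0624$)
$\frac{k{\left(T{\left(5,2 \right)} \right)}}{Y} = \frac{\left(2 \cdot 5\right)^{\frac{3}{2}}}{\frac{494}{465}} = \frac{465 \cdot 10^{\frac{3}{2}}}{494} = \frac{465 \cdot 10 \sqrt{10}}{494} = \frac{2325 \sqrt{10}}{247}$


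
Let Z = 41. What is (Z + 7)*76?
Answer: 3648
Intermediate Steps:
(Z + 7)*76 = (41 + 7)*76 = 48*76 = 3648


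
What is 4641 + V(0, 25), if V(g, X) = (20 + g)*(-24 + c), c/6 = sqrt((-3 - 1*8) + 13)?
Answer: 4161 + 120*sqrt(2) ≈ 4330.7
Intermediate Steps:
c = 6*sqrt(2) (c = 6*sqrt((-3 - 1*8) + 13) = 6*sqrt((-3 - 8) + 13) = 6*sqrt(-11 + 13) = 6*sqrt(2) ≈ 8.4853)
V(g, X) = (-24 + 6*sqrt(2))*(20 + g) (V(g, X) = (20 + g)*(-24 + 6*sqrt(2)) = (-24 + 6*sqrt(2))*(20 + g))
4641 + V(0, 25) = 4641 + (-480 - 24*0 + 120*sqrt(2) + 6*0*sqrt(2)) = 4641 + (-480 + 0 + 120*sqrt(2) + 0) = 4641 + (-480 + 120*sqrt(2)) = 4161 + 120*sqrt(2)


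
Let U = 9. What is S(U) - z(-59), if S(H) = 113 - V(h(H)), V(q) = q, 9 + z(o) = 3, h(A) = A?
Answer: 110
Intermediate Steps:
z(o) = -6 (z(o) = -9 + 3 = -6)
S(H) = 113 - H
S(U) - z(-59) = (113 - 1*9) - 1*(-6) = (113 - 9) + 6 = 104 + 6 = 110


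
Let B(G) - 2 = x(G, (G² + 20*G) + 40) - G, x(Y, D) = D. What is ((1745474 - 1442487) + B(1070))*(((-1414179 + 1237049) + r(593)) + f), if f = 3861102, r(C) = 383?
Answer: 5409587387945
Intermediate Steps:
B(G) = 42 + G² + 19*G (B(G) = 2 + (((G² + 20*G) + 40) - G) = 2 + ((40 + G² + 20*G) - G) = 2 + (40 + G² + 19*G) = 42 + G² + 19*G)
((1745474 - 1442487) + B(1070))*(((-1414179 + 1237049) + r(593)) + f) = ((1745474 - 1442487) + (42 + 1070² + 19*1070))*(((-1414179 + 1237049) + 383) + 3861102) = (302987 + (42 + 1144900 + 20330))*((-177130 + 383) + 3861102) = (302987 + 1165272)*(-176747 + 3861102) = 1468259*3684355 = 5409587387945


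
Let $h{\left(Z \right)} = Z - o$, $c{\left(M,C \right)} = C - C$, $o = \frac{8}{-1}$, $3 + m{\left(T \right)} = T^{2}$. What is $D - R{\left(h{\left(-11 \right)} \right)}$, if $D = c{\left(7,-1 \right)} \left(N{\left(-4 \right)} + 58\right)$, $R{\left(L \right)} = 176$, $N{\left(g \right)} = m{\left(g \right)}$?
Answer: $-176$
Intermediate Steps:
$m{\left(T \right)} = -3 + T^{2}$
$o = -8$ ($o = 8 \left(-1\right) = -8$)
$c{\left(M,C \right)} = 0$
$h{\left(Z \right)} = 8 + Z$ ($h{\left(Z \right)} = Z - -8 = Z + 8 = 8 + Z$)
$N{\left(g \right)} = -3 + g^{2}$
$D = 0$ ($D = 0 \left(\left(-3 + \left(-4\right)^{2}\right) + 58\right) = 0 \left(\left(-3 + 16\right) + 58\right) = 0 \left(13 + 58\right) = 0 \cdot 71 = 0$)
$D - R{\left(h{\left(-11 \right)} \right)} = 0 - 176 = -176$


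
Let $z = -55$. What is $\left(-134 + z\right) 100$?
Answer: $-18900$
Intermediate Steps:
$\left(-134 + z\right) 100 = \left(-134 - 55\right) 100 = \left(-189\right) 100 = -18900$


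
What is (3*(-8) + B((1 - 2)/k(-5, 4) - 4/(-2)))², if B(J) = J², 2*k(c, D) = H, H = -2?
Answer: 225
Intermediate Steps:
k(c, D) = -1 (k(c, D) = (½)*(-2) = -1)
(3*(-8) + B((1 - 2)/k(-5, 4) - 4/(-2)))² = (3*(-8) + ((1 - 2)/(-1) - 4/(-2))²)² = (-24 + (-1*(-1) - 4*(-½))²)² = (-24 + (1 + 2)²)² = (-24 + 3²)² = (-24 + 9)² = (-15)² = 225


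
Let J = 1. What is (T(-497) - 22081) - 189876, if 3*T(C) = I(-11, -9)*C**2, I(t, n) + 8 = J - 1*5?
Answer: -1199993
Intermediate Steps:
I(t, n) = -12 (I(t, n) = -8 + (1 - 1*5) = -8 + (1 - 5) = -8 - 4 = -12)
T(C) = -4*C**2 (T(C) = (-12*C**2)/3 = -4*C**2)
(T(-497) - 22081) - 189876 = (-4*(-497)**2 - 22081) - 189876 = (-4*247009 - 22081) - 189876 = (-988036 - 22081) - 189876 = -1010117 - 189876 = -1199993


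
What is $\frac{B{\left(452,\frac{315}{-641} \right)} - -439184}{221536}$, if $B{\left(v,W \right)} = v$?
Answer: $\frac{109909}{55384} \approx 1.9845$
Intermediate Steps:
$\frac{B{\left(452,\frac{315}{-641} \right)} - -439184}{221536} = \frac{452 - -439184}{221536} = \left(452 + 439184\right) \frac{1}{221536} = 439636 \cdot \frac{1}{221536} = \frac{109909}{55384}$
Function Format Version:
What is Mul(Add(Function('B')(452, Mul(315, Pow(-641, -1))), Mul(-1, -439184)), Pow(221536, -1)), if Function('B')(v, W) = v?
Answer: Rational(109909, 55384) ≈ 1.9845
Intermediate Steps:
Mul(Add(Function('B')(452, Mul(315, Pow(-641, -1))), Mul(-1, -439184)), Pow(221536, -1)) = Mul(Add(452, Mul(-1, -439184)), Pow(221536, -1)) = Mul(Add(452, 439184), Rational(1, 221536)) = Mul(439636, Rational(1, 221536)) = Rational(109909, 55384)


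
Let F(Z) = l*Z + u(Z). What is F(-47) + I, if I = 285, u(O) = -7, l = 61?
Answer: -2589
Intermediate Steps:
F(Z) = -7 + 61*Z (F(Z) = 61*Z - 7 = -7 + 61*Z)
F(-47) + I = (-7 + 61*(-47)) + 285 = (-7 - 2867) + 285 = -2874 + 285 = -2589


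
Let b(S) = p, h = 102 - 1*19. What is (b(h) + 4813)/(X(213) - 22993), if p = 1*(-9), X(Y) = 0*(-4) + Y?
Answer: -1201/5695 ≈ -0.21089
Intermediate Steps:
X(Y) = Y (X(Y) = 0 + Y = Y)
h = 83 (h = 102 - 19 = 83)
p = -9
b(S) = -9
(b(h) + 4813)/(X(213) - 22993) = (-9 + 4813)/(213 - 22993) = 4804/(-22780) = 4804*(-1/22780) = -1201/5695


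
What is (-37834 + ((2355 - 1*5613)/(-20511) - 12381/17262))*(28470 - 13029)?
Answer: -2553624405169163/4371122 ≈ -5.8420e+8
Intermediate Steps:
(-37834 + ((2355 - 1*5613)/(-20511) - 12381/17262))*(28470 - 13029) = (-37834 + ((2355 - 5613)*(-1/20511) - 12381*1/17262))*15441 = (-37834 + (-3258*(-1/20511) - 4127/5754))*15441 = (-37834 + (362/2279 - 4127/5754))*15441 = (-37834 - 7322485/13113366)*15441 = -496138411729/13113366*15441 = -2553624405169163/4371122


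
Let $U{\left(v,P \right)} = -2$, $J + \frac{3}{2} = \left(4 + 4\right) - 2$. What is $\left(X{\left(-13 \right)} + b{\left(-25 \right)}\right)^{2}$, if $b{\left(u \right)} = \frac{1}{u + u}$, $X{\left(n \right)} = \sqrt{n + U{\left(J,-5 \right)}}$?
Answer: $\frac{\left(1 - 50 i \sqrt{15}\right)^{2}}{2500} \approx -15.0 - 0.15492 i$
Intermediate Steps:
$J = \frac{9}{2}$ ($J = - \frac{3}{2} + \left(\left(4 + 4\right) - 2\right) = - \frac{3}{2} + \left(8 - 2\right) = - \frac{3}{2} + 6 = \frac{9}{2} \approx 4.5$)
$X{\left(n \right)} = \sqrt{-2 + n}$ ($X{\left(n \right)} = \sqrt{n - 2} = \sqrt{-2 + n}$)
$b{\left(u \right)} = \frac{1}{2 u}$
$\left(X{\left(-13 \right)} + b{\left(-25 \right)}\right)^{2} = \left(\sqrt{-2 - 13} + \frac{1}{2 \left(-25\right)}\right)^{2} = \left(\sqrt{-15} + \frac{1}{2} \left(- \frac{1}{25}\right)\right)^{2} = \left(i \sqrt{15} - \frac{1}{50}\right)^{2} = \left(- \frac{1}{50} + i \sqrt{15}\right)^{2}$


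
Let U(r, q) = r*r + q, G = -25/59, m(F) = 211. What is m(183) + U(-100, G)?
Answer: 602424/59 ≈ 10211.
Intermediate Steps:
G = -25/59 (G = -25*1/59 = -25/59 ≈ -0.42373)
U(r, q) = q + r² (U(r, q) = r² + q = q + r²)
m(183) + U(-100, G) = 211 + (-25/59 + (-100)²) = 211 + (-25/59 + 10000) = 211 + 589975/59 = 602424/59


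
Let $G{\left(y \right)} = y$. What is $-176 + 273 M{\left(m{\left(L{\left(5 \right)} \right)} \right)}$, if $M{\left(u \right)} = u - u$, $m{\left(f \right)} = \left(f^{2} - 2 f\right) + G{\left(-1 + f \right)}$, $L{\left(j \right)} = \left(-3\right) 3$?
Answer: $-176$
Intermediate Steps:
$L{\left(j \right)} = -9$
$m{\left(f \right)} = -1 + f^{2} - f$ ($m{\left(f \right)} = \left(f^{2} - 2 f\right) + \left(-1 + f\right) = -1 + f^{2} - f$)
$M{\left(u \right)} = 0$
$-176 + 273 M{\left(m{\left(L{\left(5 \right)} \right)} \right)} = -176 + 273 \cdot 0 = -176 + 0 = -176$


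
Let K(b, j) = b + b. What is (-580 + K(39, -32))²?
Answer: 252004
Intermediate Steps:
K(b, j) = 2*b
(-580 + K(39, -32))² = (-580 + 2*39)² = (-580 + 78)² = (-502)² = 252004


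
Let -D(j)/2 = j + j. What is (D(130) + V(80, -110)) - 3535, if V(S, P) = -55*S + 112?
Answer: -8343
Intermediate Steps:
D(j) = -4*j (D(j) = -2*(j + j) = -4*j)
V(S, P) = 112 - 55*S
(D(130) + V(80, -110)) - 3535 = (-4*130 + (112 - 55*80)) - 3535 = (-520 + (112 - 4400)) - 3535 = (-520 - 4288) - 3535 = -4808 - 3535 = -8343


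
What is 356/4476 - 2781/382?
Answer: -3077941/427458 ≈ -7.2006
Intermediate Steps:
356/4476 - 2781/382 = 356*(1/4476) - 2781*1/382 = 89/1119 - 2781/382 = -3077941/427458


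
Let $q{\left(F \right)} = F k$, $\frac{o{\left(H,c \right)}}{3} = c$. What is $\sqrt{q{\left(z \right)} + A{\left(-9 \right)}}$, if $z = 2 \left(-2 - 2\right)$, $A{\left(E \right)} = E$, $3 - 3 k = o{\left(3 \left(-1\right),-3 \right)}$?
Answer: $i \sqrt{41} \approx 6.4031 i$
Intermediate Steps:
$o{\left(H,c \right)} = 3 c$
$k = 4$ ($k = 1 - \frac{3 \left(-3\right)}{3} = 1 - -3 = 1 + 3 = 4$)
$z = -8$ ($z = 2 \left(-4\right) = -8$)
$q{\left(F \right)} = 4 F$ ($q{\left(F \right)} = F 4 = 4 F$)
$\sqrt{q{\left(z \right)} + A{\left(-9 \right)}} = \sqrt{4 \left(-8\right) - 9} = \sqrt{-32 - 9} = \sqrt{-41} = i \sqrt{41}$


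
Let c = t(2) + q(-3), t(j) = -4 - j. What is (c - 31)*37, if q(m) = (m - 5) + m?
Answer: -1776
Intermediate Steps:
q(m) = -5 + 2*m (q(m) = (-5 + m) + m = -5 + 2*m)
c = -17 (c = (-4 - 1*2) + (-5 + 2*(-3)) = (-4 - 2) + (-5 - 6) = -6 - 11 = -17)
(c - 31)*37 = (-17 - 31)*37 = -48*37 = -1776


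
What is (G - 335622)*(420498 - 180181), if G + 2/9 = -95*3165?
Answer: -1376217355975/9 ≈ -1.5291e+11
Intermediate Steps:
G = -2706077/9 (G = -2/9 - 95*3165 = -2/9 - 300675 = -2706077/9 ≈ -3.0068e+5)
(G - 335622)*(420498 - 180181) = (-2706077/9 - 335622)*(420498 - 180181) = -5726675/9*240317 = -1376217355975/9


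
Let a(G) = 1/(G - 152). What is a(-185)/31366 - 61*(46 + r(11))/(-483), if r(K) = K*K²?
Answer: 295959005497/1701825062 ≈ 173.91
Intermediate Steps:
r(K) = K³
a(G) = 1/(-152 + G)
a(-185)/31366 - 61*(46 + r(11))/(-483) = 1/(-152 - 185*31366) - 61*(46 + 11³)/(-483) = (1/31366)/(-337) - 61*(46 + 1331)*(-1/483) = -1/337*1/31366 - 61*1377*(-1/483) = -1/10570342 - 83997*(-1/483) = -1/10570342 + 27999/161 = 295959005497/1701825062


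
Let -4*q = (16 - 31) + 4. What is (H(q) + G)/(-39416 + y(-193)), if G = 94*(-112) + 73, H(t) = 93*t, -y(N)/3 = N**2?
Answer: 40797/604652 ≈ 0.067472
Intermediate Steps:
y(N) = -3*N**2
q = 11/4 (q = -((16 - 31) + 4)/4 = -(-15 + 4)/4 = -1/4*(-11) = 11/4 ≈ 2.7500)
G = -10455 (G = -10528 + 73 = -10455)
(H(q) + G)/(-39416 + y(-193)) = (93*(11/4) - 10455)/(-39416 - 3*(-193)**2) = (1023/4 - 10455)/(-39416 - 3*37249) = -40797/(4*(-39416 - 111747)) = -40797/4/(-151163) = -40797/4*(-1/151163) = 40797/604652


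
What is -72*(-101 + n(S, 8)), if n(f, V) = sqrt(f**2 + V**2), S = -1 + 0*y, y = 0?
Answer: 7272 - 72*sqrt(65) ≈ 6691.5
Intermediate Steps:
S = -1 (S = -1 + 0*0 = -1 + 0 = -1)
n(f, V) = sqrt(V**2 + f**2)
-72*(-101 + n(S, 8)) = -72*(-101 + sqrt(8**2 + (-1)**2)) = -72*(-101 + sqrt(64 + 1)) = -72*(-101 + sqrt(65)) = 7272 - 72*sqrt(65)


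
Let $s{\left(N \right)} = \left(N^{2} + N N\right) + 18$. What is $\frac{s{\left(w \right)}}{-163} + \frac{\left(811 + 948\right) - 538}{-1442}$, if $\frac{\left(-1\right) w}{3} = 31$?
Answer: $- \frac{25168695}{235046} \approx -107.08$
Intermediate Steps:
$w = -93$ ($w = \left(-3\right) 31 = -93$)
$s{\left(N \right)} = 18 + 2 N^{2}$ ($s{\left(N \right)} = \left(N^{2} + N^{2}\right) + 18 = 2 N^{2} + 18 = 18 + 2 N^{2}$)
$\frac{s{\left(w \right)}}{-163} + \frac{\left(811 + 948\right) - 538}{-1442} = \frac{18 + 2 \left(-93\right)^{2}}{-163} + \frac{\left(811 + 948\right) - 538}{-1442} = \left(18 + 2 \cdot 8649\right) \left(- \frac{1}{163}\right) + \left(1759 - 538\right) \left(- \frac{1}{1442}\right) = \left(18 + 17298\right) \left(- \frac{1}{163}\right) + 1221 \left(- \frac{1}{1442}\right) = 17316 \left(- \frac{1}{163}\right) - \frac{1221}{1442} = - \frac{17316}{163} - \frac{1221}{1442} = - \frac{25168695}{235046}$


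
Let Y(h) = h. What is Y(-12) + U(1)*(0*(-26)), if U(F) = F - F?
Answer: -12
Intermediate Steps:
U(F) = 0
Y(-12) + U(1)*(0*(-26)) = -12 + 0*(0*(-26)) = -12 + 0*0 = -12 + 0 = -12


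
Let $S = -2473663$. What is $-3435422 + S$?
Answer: $-5909085$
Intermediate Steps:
$-3435422 + S = -3435422 - 2473663 = -5909085$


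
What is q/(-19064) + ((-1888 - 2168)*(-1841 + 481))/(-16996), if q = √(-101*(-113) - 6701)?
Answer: -1379040/4249 - √1178/9532 ≈ -324.56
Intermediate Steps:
q = 2*√1178 (q = √(11413 - 6701) = √4712 = 2*√1178 ≈ 68.644)
q/(-19064) + ((-1888 - 2168)*(-1841 + 481))/(-16996) = (2*√1178)/(-19064) + ((-1888 - 2168)*(-1841 + 481))/(-16996) = (2*√1178)*(-1/19064) - 4056*(-1360)*(-1/16996) = -√1178/9532 + 5516160*(-1/16996) = -√1178/9532 - 1379040/4249 = -1379040/4249 - √1178/9532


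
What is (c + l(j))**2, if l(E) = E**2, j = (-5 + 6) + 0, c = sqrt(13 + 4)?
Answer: (1 + sqrt(17))**2 ≈ 26.246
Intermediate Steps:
c = sqrt(17) ≈ 4.1231
j = 1 (j = 1 + 0 = 1)
(c + l(j))**2 = (sqrt(17) + 1**2)**2 = (sqrt(17) + 1)**2 = (1 + sqrt(17))**2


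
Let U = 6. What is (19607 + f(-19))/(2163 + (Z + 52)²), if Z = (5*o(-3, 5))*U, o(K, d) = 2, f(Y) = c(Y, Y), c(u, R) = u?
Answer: 19588/14707 ≈ 1.3319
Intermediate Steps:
f(Y) = Y
Z = 60 (Z = (5*2)*6 = 10*6 = 60)
(19607 + f(-19))/(2163 + (Z + 52)²) = (19607 - 19)/(2163 + (60 + 52)²) = 19588/(2163 + 112²) = 19588/(2163 + 12544) = 19588/14707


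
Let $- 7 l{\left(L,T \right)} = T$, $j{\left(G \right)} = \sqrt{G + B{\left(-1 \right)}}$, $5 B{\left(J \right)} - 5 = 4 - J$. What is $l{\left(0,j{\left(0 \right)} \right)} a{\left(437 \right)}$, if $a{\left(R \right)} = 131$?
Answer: $- \frac{131 \sqrt{2}}{7} \approx -26.466$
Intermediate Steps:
$B{\left(J \right)} = \frac{9}{5} - \frac{J}{5}$ ($B{\left(J \right)} = 1 + \frac{4 - J}{5} = 1 - \left(- \frac{4}{5} + \frac{J}{5}\right) = \frac{9}{5} - \frac{J}{5}$)
$j{\left(G \right)} = \sqrt{2 + G}$ ($j{\left(G \right)} = \sqrt{G + \left(\frac{9}{5} - - \frac{1}{5}\right)} = \sqrt{G + \left(\frac{9}{5} + \frac{1}{5}\right)} = \sqrt{G + 2} = \sqrt{2 + G}$)
$l{\left(L,T \right)} = - \frac{T}{7}$
$l{\left(0,j{\left(0 \right)} \right)} a{\left(437 \right)} = - \frac{\sqrt{2 + 0}}{7} \cdot 131 = - \frac{\sqrt{2}}{7} \cdot 131 = - \frac{131 \sqrt{2}}{7}$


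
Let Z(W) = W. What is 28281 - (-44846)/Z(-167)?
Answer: 4678081/167 ≈ 28012.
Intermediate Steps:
28281 - (-44846)/Z(-167) = 28281 - (-44846)/(-167) = 28281 - (-44846)*(-1)/167 = 28281 - 1*44846/167 = 28281 - 44846/167 = 4678081/167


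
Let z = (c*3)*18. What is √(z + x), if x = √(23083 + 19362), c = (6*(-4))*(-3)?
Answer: √(3888 + √42445) ≈ 63.985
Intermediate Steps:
c = 72 (c = -24*(-3) = 72)
x = √42445 ≈ 206.02
z = 3888 (z = (72*3)*18 = 216*18 = 3888)
√(z + x) = √(3888 + √42445)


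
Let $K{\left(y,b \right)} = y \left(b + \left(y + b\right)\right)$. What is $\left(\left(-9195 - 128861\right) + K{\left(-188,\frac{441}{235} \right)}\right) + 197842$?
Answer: $\frac{472122}{5} \approx 94424.0$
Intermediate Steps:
$K{\left(y,b \right)} = y \left(y + 2 b\right)$ ($K{\left(y,b \right)} = y \left(b + \left(b + y\right)\right) = y \left(y + 2 b\right)$)
$\left(\left(-9195 - 128861\right) + K{\left(-188,\frac{441}{235} \right)}\right) + 197842 = \left(\left(-9195 - 128861\right) - 188 \left(-188 + 2 \cdot \frac{441}{235}\right)\right) + 197842 = \left(\left(-9195 - 128861\right) - 188 \left(-188 + 2 \cdot 441 \cdot \frac{1}{235}\right)\right) + 197842 = \left(-138056 - 188 \left(-188 + 2 \cdot \frac{441}{235}\right)\right) + 197842 = \left(-138056 - 188 \left(-188 + \frac{882}{235}\right)\right) + 197842 = \left(-138056 - - \frac{173192}{5}\right) + 197842 = \left(-138056 + \frac{173192}{5}\right) + 197842 = - \frac{517088}{5} + 197842 = \frac{472122}{5}$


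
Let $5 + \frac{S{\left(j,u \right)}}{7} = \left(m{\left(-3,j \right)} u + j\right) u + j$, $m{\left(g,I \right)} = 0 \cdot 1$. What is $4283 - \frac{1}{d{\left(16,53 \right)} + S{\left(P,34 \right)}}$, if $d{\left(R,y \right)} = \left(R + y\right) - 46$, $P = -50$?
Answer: $\frac{52518147}{12262} \approx 4283.0$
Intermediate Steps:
$m{\left(g,I \right)} = 0$
$d{\left(R,y \right)} = -46 + R + y$
$S{\left(j,u \right)} = -35 + 7 j + 7 j u$ ($S{\left(j,u \right)} = -35 + 7 \left(\left(0 u + j\right) u + j\right) = -35 + 7 \left(\left(0 + j\right) u + j\right) = -35 + 7 \left(j u + j\right) = -35 + 7 \left(j + j u\right) = -35 + \left(7 j + 7 j u\right) = -35 + 7 j + 7 j u$)
$4283 - \frac{1}{d{\left(16,53 \right)} + S{\left(P,34 \right)}} = 4283 - \frac{1}{\left(-46 + 16 + 53\right) + \left(-35 + 7 \left(-50\right) + 7 \left(-50\right) 34\right)} = 4283 - \frac{1}{23 - 12285} = 4283 - \frac{1}{-12262} = 4283 - - \frac{1}{12262} = 4283 + \frac{1}{12262} = \frac{52518147}{12262}$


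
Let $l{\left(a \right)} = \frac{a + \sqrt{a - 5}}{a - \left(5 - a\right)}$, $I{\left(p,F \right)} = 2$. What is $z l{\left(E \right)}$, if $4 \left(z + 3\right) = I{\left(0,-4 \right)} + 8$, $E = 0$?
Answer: $\frac{i \sqrt{5}}{10} \approx 0.22361 i$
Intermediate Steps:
$z = - \frac{1}{2}$ ($z = -3 + \frac{2 + 8}{4} = -3 + \frac{1}{4} \cdot 10 = -3 + \frac{5}{2} = - \frac{1}{2} \approx -0.5$)
$l{\left(a \right)} = \frac{a + \sqrt{-5 + a}}{-5 + 2 a}$ ($l{\left(a \right)} = \frac{a + \sqrt{-5 + a}}{a + \left(-5 + a\right)} = \frac{a + \sqrt{-5 + a}}{-5 + 2 a}$)
$z l{\left(E \right)} = - \frac{\frac{1}{-5 + 2 \cdot 0} \left(0 + \sqrt{-5 + 0}\right)}{2} = - \frac{\frac{1}{-5 + 0} \left(0 + \sqrt{-5}\right)}{2} = - \frac{\frac{1}{-5} \left(0 + i \sqrt{5}\right)}{2} = - \frac{\left(- \frac{1}{5}\right) i \sqrt{5}}{2} = \frac{i \sqrt{5}}{10}$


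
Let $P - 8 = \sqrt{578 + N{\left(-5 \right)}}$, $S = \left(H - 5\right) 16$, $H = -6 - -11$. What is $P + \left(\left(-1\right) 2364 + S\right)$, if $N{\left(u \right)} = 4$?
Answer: $-2356 + \sqrt{582} \approx -2331.9$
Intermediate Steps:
$H = 5$ ($H = -6 + 11 = 5$)
$S = 0$ ($S = \left(5 - 5\right) 16 = 0 \cdot 16 = 0$)
$P = 8 + \sqrt{582}$ ($P = 8 + \sqrt{578 + 4} = 8 + \sqrt{582} \approx 32.125$)
$P + \left(\left(-1\right) 2364 + S\right) = \left(8 + \sqrt{582}\right) + \left(\left(-1\right) 2364 + 0\right) = \left(8 + \sqrt{582}\right) + \left(-2364 + 0\right) = \left(8 + \sqrt{582}\right) - 2364 = -2356 + \sqrt{582}$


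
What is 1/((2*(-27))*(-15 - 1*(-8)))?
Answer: 1/378 ≈ 0.0026455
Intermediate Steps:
1/((2*(-27))*(-15 - 1*(-8))) = 1/(-54*(-15 + 8)) = 1/(-54*(-7)) = 1/378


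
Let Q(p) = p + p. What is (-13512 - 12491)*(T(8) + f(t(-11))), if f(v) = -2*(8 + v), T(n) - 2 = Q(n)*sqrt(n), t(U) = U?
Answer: -208024 - 832096*sqrt(2) ≈ -1.3848e+6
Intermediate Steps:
Q(p) = 2*p
T(n) = 2 + 2*n**(3/2) (T(n) = 2 + (2*n)*sqrt(n) = 2 + 2*n**(3/2))
f(v) = -16 - 2*v
(-13512 - 12491)*(T(8) + f(t(-11))) = (-13512 - 12491)*((2 + 2*8**(3/2)) + (-16 - 2*(-11))) = -26003*((2 + 2*(16*sqrt(2))) + (-16 + 22)) = -26003*((2 + 32*sqrt(2)) + 6) = -26003*(8 + 32*sqrt(2)) = -208024 - 832096*sqrt(2)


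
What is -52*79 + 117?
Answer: -3991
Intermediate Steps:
-52*79 + 117 = -4108 + 117 = -3991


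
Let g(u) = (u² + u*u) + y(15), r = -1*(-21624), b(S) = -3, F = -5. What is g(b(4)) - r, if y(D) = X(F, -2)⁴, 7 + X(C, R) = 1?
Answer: -20310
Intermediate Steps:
X(C, R) = -6 (X(C, R) = -7 + 1 = -6)
y(D) = 1296 (y(D) = (-6)⁴ = 1296)
r = 21624
g(u) = 1296 + 2*u² (g(u) = (u² + u*u) + 1296 = (u² + u²) + 1296 = 2*u² + 1296 = 1296 + 2*u²)
g(b(4)) - r = (1296 + 2*(-3)²) - 1*21624 = (1296 + 2*9) - 21624 = (1296 + 18) - 21624 = 1314 - 21624 = -20310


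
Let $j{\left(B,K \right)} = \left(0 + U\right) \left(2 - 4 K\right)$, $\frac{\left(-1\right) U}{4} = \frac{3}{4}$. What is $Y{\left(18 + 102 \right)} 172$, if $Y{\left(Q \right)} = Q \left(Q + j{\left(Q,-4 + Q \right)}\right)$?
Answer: $31083840$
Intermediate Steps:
$U = -3$ ($U = - 4 \cdot \frac{3}{4} = - 4 \cdot 3 \cdot \frac{1}{4} = \left(-4\right) \frac{3}{4} = -3$)
$j{\left(B,K \right)} = -6 + 12 K$ ($j{\left(B,K \right)} = \left(0 - 3\right) \left(2 - 4 K\right) = - 3 \left(2 - 4 K\right) = -6 + 12 K$)
$Y{\left(Q \right)} = Q \left(-54 + 13 Q\right)$ ($Y{\left(Q \right)} = Q \left(Q + \left(-6 + 12 \left(-4 + Q\right)\right)\right) = Q \left(Q + \left(-6 + \left(-48 + 12 Q\right)\right)\right) = Q \left(Q + \left(-54 + 12 Q\right)\right) = Q \left(-54 + 13 Q\right)$)
$Y{\left(18 + 102 \right)} 172 = \left(18 + 102\right) \left(-54 + 13 \left(18 + 102\right)\right) 172 = 120 \left(-54 + 13 \cdot 120\right) 172 = 120 \left(-54 + 1560\right) 172 = 120 \cdot 1506 \cdot 172 = 180720 \cdot 172 = 31083840$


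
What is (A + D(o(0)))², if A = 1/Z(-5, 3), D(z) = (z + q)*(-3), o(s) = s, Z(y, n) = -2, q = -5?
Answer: 841/4 ≈ 210.25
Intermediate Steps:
D(z) = 15 - 3*z (D(z) = (z - 5)*(-3) = (-5 + z)*(-3) = 15 - 3*z)
A = -½ (A = 1/(-2) = -½ ≈ -0.50000)
(A + D(o(0)))² = (-½ + (15 - 3*0))² = (-½ + (15 + 0))² = (-½ + 15)² = (29/2)² = 841/4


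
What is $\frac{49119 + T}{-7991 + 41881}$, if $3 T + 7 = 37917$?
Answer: $\frac{185267}{101670} \approx 1.8222$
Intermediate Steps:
$T = \frac{37910}{3}$ ($T = - \frac{7}{3} + \frac{1}{3} \cdot 37917 = - \frac{7}{3} + 12639 = \frac{37910}{3} \approx 12637.0$)
$\frac{49119 + T}{-7991 + 41881} = \frac{49119 + \frac{37910}{3}}{-7991 + 41881} = \frac{185267}{3 \cdot 33890} = \frac{185267}{3} \cdot \frac{1}{33890} = \frac{185267}{101670}$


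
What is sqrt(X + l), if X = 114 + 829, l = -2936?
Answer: I*sqrt(1993) ≈ 44.643*I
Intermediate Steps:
X = 943
sqrt(X + l) = sqrt(943 - 2936) = sqrt(-1993) = I*sqrt(1993)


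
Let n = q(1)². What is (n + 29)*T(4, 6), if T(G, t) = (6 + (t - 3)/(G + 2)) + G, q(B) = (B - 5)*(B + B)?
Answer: 1953/2 ≈ 976.50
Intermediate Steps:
q(B) = 2*B*(-5 + B) (q(B) = (-5 + B)*(2*B) = 2*B*(-5 + B))
n = 64 (n = (2*1*(-5 + 1))² = (2*1*(-4))² = (-8)² = 64)
T(G, t) = 6 + G + (-3 + t)/(2 + G) (T(G, t) = (6 + (-3 + t)/(2 + G)) + G = 6 + G + (-3 + t)/(2 + G))
(n + 29)*T(4, 6) = (64 + 29)*((9 + 6 + 4² + 8*4)/(2 + 4)) = 93*((9 + 6 + 16 + 32)/6) = 93*((⅙)*63) = 93*(21/2) = 1953/2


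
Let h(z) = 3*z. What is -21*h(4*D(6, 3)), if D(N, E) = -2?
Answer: 504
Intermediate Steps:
-21*h(4*D(6, 3)) = -63*4*(-2) = -63*(-8) = -21*(-24) = 504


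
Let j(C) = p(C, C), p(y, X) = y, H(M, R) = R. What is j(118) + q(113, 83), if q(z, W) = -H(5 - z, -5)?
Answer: 123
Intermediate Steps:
q(z, W) = 5 (q(z, W) = -1*(-5) = 5)
j(C) = C
j(118) + q(113, 83) = 118 + 5 = 123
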